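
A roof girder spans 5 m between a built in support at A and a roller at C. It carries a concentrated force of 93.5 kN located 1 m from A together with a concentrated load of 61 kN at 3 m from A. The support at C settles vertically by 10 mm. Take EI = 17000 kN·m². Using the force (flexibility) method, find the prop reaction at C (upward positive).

Release the roller at C. Primary structure: cantilever fixed at A.
Deflection at C on the released cantilever, summing each load's contribution:
  point load 93.5 at a = 1: Pa²(3L − a)/(6EI) = 218.2/EI
  point load 61 at a = 3: Pa²(3L − a)/(6EI) = 1098/EI
  δ_0 = 1316/EI
Tip deflection under a unit load at C: L³/(3EI) = 41.67/EI.
With EI = 17000 kN·m²: δ_0 = 0.077422 m and δ_{CC} = 0.002451 m/kN.
Compatibility — the beam at C must follow the support down by 0.01 m: δ_0 − R_C·δ_{CC} = 0.01, so R_C = (0.077422 − 0.01)/0.002451 = 27.51 kN.

R_C = 27.51 kN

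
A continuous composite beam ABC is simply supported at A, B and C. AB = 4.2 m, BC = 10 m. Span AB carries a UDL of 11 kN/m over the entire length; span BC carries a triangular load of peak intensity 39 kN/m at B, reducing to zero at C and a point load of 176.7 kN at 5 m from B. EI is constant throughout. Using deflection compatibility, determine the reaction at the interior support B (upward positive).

Release continuity at B by inserting a hinge; the redundant is the internal moment M_B. The primary structure is two simply-supported spans AB and BC.
End slopes at the hinge B, treating each span as simply supported:
  span AB: UDL 11: wL³/(24EI) = 33.96/EI
  span BC: triangular load, peak 39: w₀L³/(45EI) = 866.7/EI
  span BC: point load 176.7 at a = 5: Pab(L + b)/(6LEI) = 1104/EI
  relative rotation θ_0 = (33.96 + 1971)/EI = 2005/EI
A unit hogging moment at B produces rotation L₁/(3EI) + L₂/(3EI) = 4.733/EI.
Slope continuity at B: θ_0 = M_B·4.733/EI, so M_B = 2005/4.733 = 423.6 kN·m (hogging).
Span AB, ΣM about A with M_B applied at B: R_B^{AB}·4.2 = 97.02 + 423.6, so R_B^{AB} = 124 kN and R_A = 46.2 − 124 = -77.76 kN.
Span BC, ΣM about C: R_B^{BC}·10 = 2184 + 423.6, so R_B^{BC} = 260.7 kN and R_C = 371.7 − 260.7 = 111 kN.
R_B = 124 + 260.7 = 384.7 kN.

R_B = 384.7 kN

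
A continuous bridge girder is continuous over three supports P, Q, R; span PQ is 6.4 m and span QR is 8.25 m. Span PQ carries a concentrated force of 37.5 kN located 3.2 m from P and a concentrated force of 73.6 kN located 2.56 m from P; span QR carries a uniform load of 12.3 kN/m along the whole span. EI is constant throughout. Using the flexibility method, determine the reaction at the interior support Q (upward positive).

R_Q = 130.3 kN

Release continuity at Q by inserting a hinge; the redundant is the internal moment M_Q. The primary structure is two simply-supported spans PQ and QR.
Discontinuity in slope at Q on the released structure — sum the simple-span end rotations:
  span PQ: point load 37.5 at a = 3.2: Pab(L + a)/(6LEI) = 96/EI
  span PQ: point load 73.6 at a = 2.56: Pab(L + a)/(6LEI) = 168.8/EI
  span QR: UDL 12.3: wL³/(24EI) = 287.8/EI
  relative rotation θ_0 = (264.8 + 287.8)/EI = 552.6/EI
A unit hogging moment at Q produces rotation L₁/(3EI) + L₂/(3EI) = 4.883/EI.
Slope continuity at Q: θ_0 = M_Q·4.883/EI, so M_Q = 552.6/4.883 = 113.2 kN·m (hogging).
Span PQ, ΣM about P with M_Q applied at Q: R_Q^{PQ}·6.4 = 308.4 + 113.2, so R_Q^{PQ} = 65.87 kN and R_P = 111.1 − 65.87 = 45.23 kN.
Span QR, ΣM about R: R_Q^{QR}·8.25 = 418.6 + 113.2, so R_Q^{QR} = 64.45 kN and R_R = 101.5 − 64.45 = 37.02 kN.
R_Q = 65.87 + 64.45 = 130.3 kN.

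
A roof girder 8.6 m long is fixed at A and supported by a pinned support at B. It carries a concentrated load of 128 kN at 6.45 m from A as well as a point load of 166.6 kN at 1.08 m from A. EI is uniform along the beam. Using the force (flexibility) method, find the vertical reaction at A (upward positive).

R_A = 209.8 kN

Choose R_B as the redundant. The primary structure is the cantilever fixed at A.
Primary-structure tip deflection at B by superposition:
  point load 128 at a = 6.45: Pa²(3L − a)/(6EI) = 17174/EI
  point load 166.6 at a = 1.08: Pa²(3L − a)/(6EI) = 800.6/EI
  δ_0 = 17974/EI
Tip deflection under a unit load at B: L³/(3EI) = 212/EI.
The prop prevents deflection at B: R_B = δ_0/δ_{BB} = 17974/212 = 84.78 kN.
Vertical equilibrium: R_A = ΣP − R_B = 294.6 − 84.78 = 209.8 kN.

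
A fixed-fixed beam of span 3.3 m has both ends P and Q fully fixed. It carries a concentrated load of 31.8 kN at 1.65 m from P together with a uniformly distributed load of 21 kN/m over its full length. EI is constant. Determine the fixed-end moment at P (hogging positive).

Take the two fixed-end moments M_P, M_Q as redundants; the released structure is the simple span PQ.
End rotations of the released simple span under the applied load (×1/EI):
  at P: point load 31.8 at a = 1.65: Pab(L + b)/(6LEI) = 21.64/EI
  at Q: point load 31.8 at a = 1.65: Pab(L + a)/(6LEI) = 21.64/EI
  at P: UDL 21: wL³/(24EI) = 31.44/EI
  at Q: UDL 21: wL³/(24EI) = 31.44/EI
  θ_P0 = 53.09/EI,  θ_Q0 = 53.09/EI
Flexibility coefficients: a unit moment at one end gives L/(3EI) there and L/(6EI) at the far end, so f₁₁ = f₂₂ = 1.1/EI and f₁₂ = f₂₁ = 0.55/EI.
Compatibility — zero rotation at each built-in end:
  1.1 M_P + 0.55 M_Q = 53.09
  0.55 M_P + 1.1 M_Q = 53.09
Solving the pair gives M_P = 32.17 kN·m and M_Q = 32.17 kN·m (hogging).

M_P = 32.17 kN·m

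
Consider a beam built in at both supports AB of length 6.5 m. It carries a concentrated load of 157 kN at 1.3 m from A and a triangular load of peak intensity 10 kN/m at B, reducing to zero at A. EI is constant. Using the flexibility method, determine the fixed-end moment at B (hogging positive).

M_B = 53.78 kN·m

Release both end moments; the primary structure is a simply-supported span AB with redundants M_A and M_B.
On the primary (simply-supported) span, the end slopes from the loading are:
  at A: point load 157 at a = 1.3: Pab(L + b)/(6LEI) = 318.4/EI
  at B: point load 157 at a = 1.3: Pab(L + a)/(6LEI) = 212.3/EI
  at A: triangular load, peak 10: 7w₀L³/(360EI) = 53.4/EI
  at B: triangular load, peak 10: w₀L³/(45EI) = 61.03/EI
  θ_A0 = 371.8/EI,  θ_B0 = 273.3/EI
Flexibility coefficients: a unit moment at one end gives L/(3EI) there and L/(6EI) at the far end, so f₁₁ = f₂₂ = 2.167/EI and f₁₂ = f₂₁ = 1.083/EI.
Compatibility — zero rotation at each built-in end:
  2.167 M_A + 1.083 M_B = 371.8
  1.083 M_A + 2.167 M_B = 273.3
Solving the pair gives M_A = 144.7 kN·m and M_B = 53.78 kN·m (hogging).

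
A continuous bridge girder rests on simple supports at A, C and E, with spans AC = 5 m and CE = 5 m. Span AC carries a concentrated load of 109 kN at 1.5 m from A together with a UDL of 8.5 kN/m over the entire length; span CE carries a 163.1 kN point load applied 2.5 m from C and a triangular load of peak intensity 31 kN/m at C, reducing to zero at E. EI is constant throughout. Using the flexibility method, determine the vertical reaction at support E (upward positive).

Insert a hinge at C; M_C is the redundant, and each span becomes simply supported.
Discontinuity in slope at C on the released structure — sum the simple-span end rotations:
  span AC: point load 109 at a = 1.5: Pab(L + a)/(6LEI) = 124/EI
  span AC: UDL 8.5: wL³/(24EI) = 44.27/EI
  span CE: point load 163.1 at a = 2.5: Pab(L + b)/(6LEI) = 254.8/EI
  span CE: triangular load, peak 31: w₀L³/(45EI) = 86.11/EI
  relative rotation θ_0 = (168.3 + 341)/EI = 509.2/EI
A unit hogging moment at C produces rotation L₁/(3EI) + L₂/(3EI) = 3.333/EI.
Compatibility: M_C·(L₁+L₂)/(3EI) = θ_0, giving M_C = 152.8 kN·m (hogging).
Span CE, ΣM about E: R_C^{CE}·5 = 666.1 + 152.8, so R_C^{CE} = 163.8 kN and R_E = 240.6 − 163.8 = 76.83 kN.

R_E = 76.83 kN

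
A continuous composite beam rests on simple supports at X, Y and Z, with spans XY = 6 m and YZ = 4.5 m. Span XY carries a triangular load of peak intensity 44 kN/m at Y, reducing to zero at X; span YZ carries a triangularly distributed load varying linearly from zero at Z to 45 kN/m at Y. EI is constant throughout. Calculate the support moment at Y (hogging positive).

Insert a hinge at Y; M_Y is the redundant, and each span becomes simply supported.
Discontinuity in slope at Y on the released structure — sum the simple-span end rotations:
  span XY: triangular load, peak 44: w₀L³/(45EI) = 211.2/EI
  span YZ: triangular load, peak 45: w₀L³/(45EI) = 91.12/EI
  relative rotation θ_0 = (211.2 + 91.12)/EI = 302.3/EI
A unit hogging moment at Y produces rotation L₁/(3EI) + L₂/(3EI) = 3.5/EI.
Compatibility: M_Y·(L₁+L₂)/(3EI) = θ_0, giving M_Y = 86.38 kN·m (hogging).

M_Y = 86.38 kN·m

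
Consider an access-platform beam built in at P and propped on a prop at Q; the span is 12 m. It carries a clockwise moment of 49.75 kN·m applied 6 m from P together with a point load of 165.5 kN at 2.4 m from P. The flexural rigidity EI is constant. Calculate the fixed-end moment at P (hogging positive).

Remove the prop at Q; the released (primary) structure is a cantilever built in at P.
Deflection at Q on the released cantilever, summing each load's contribution:
  clockwise couple 49.75 at a = 6: M₀a(2L − a)/(2EI) = 2686/EI
  point load 165.5 at a = 2.4: Pa²(3L − a)/(6EI) = 5338/EI
  δ_0 = 8025/EI
Tip deflection under a unit load at Q: L³/(3EI) = 576/EI.
The prop prevents deflection at Q: R_Q = δ_0/δ_{QQ} = 8025/576 = 13.93 kN.
Moment equilibrium about P: M_P = Σ(load moments about P) − R_Q·L = 446.9 − 13.93×12 = 279.8 kN·m.

M_P = 279.8 kN·m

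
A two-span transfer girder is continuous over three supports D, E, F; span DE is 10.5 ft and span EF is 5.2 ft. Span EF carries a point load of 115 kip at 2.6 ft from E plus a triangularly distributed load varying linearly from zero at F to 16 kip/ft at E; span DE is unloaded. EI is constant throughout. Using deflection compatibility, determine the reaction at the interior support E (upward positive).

Insert a hinge at E; M_E is the redundant, and each span becomes simply supported.
Rotations at E on the released spans (each span's end-slope, ×1/EI):
  span EF: point load 115 at a = 2.6: Pab(L + b)/(6LEI) = 194.3/EI
  span EF: triangular load, peak 16: w₀L³/(45EI) = 49.99/EI
  relative rotation θ_0 = (0 + 244.3)/EI = 244.3/EI
A unit hogging moment at E produces rotation L₁/(3EI) + L₂/(3EI) = 5.233/EI.
Slope continuity at E: θ_0 = M_E·5.233/EI, so M_E = 244.3/5.233 = 46.69 kip·ft (hogging).
Span DE, ΣM about D with M_E applied at E: R_E^{DE}·10.5 = 0 + 46.69, so R_E^{DE} = 4.447 kip and R_D = 0 − 4.447 = -4.447 kip.
Span EF, ΣM about F: R_E^{EF}·5.2 = 443.2 + 46.69, so R_E^{EF} = 94.21 kip and R_F = 156.6 − 94.21 = 62.39 kip.
R_E = 4.447 + 94.21 = 98.66 kip.

R_E = 98.66 kip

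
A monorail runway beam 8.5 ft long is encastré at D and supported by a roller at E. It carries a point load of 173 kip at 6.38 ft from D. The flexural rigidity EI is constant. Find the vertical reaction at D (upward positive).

Release the roller at E. Primary structure: cantilever fixed at D.
Deflection at E on the released cantilever, summing each load's contribution:
  point load 173 at a = 6.38: Pa²(3L − a)/(6EI) = 22440/EI
Tip deflection under a unit load at E: L³/(3EI) = 204.7/EI.
Compatibility at E: δ_0 − R_E·δ_{EE} = 0, so R_E = 22440/204.7 = 109.6 kip.
Vertical equilibrium: R_D = ΣP − R_E = 173 − 109.6 = 63.38 kip.

R_D = 63.38 kip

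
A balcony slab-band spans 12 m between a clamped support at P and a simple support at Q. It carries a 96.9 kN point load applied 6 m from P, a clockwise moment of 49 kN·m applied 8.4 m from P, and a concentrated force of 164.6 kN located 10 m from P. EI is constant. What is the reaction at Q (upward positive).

Remove the prop at Q; the released (primary) structure is a cantilever built in at P.
Deflection at Q on the released cantilever, summing each load's contribution:
  point load 96.9 at a = 6: Pa²(3L − a)/(6EI) = 17442/EI
  clockwise couple 49 at a = 8.4: M₀a(2L − a)/(2EI) = 3210/EI
  point load 164.6 at a = 10: Pa²(3L − a)/(6EI) = 71327/EI
  δ_0 = 91979/EI
Tip deflection under a unit load at Q: L³/(3EI) = 576/EI.
Compatibility at Q: δ_0 − R_Q·δ_{QQ} = 0, so R_Q = 91979/576 = 159.7 kN.

R_Q = 159.7 kN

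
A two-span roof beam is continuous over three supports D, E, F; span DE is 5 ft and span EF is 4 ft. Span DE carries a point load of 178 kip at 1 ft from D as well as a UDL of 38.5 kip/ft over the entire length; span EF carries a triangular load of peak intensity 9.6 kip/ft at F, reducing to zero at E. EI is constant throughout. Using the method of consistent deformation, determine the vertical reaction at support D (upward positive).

Insert a hinge at E; M_E is the redundant, and each span becomes simply supported.
Discontinuity in slope at E on the released structure — sum the simple-span end rotations:
  span DE: point load 178 at a = 1: Pab(L + a)/(6LEI) = 142.4/EI
  span DE: UDL 38.5: wL³/(24EI) = 200.5/EI
  span EF: triangular load, peak 9.6: 7w₀L³/(360EI) = 11.95/EI
  relative rotation θ_0 = (342.9 + 11.95)/EI = 354.9/EI
A unit hogging moment at E produces rotation L₁/(3EI) + L₂/(3EI) = 3/EI.
Compatibility: M_E·(L₁+L₂)/(3EI) = θ_0, giving M_E = 118.3 kip·ft (hogging).
Span DE, ΣM about D with M_E applied at E: R_E^{DE}·5 = 659.2 + 118.3, so R_E^{DE} = 155.5 kip and R_D = 370.5 − 155.5 = 215 kip.

R_D = 215 kip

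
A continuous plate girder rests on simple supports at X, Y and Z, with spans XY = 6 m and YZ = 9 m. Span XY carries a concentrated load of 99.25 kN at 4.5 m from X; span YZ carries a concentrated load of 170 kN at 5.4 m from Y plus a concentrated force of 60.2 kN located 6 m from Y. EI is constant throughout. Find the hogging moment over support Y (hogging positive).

Release continuity at Y by inserting a hinge; the redundant is the internal moment M_Y. The primary structure is two simply-supported spans XY and YZ.
End slopes at the hinge Y, treating each span as simply supported:
  span XY: point load 99.25 at a = 4.5: Pab(L + a)/(6LEI) = 195.4/EI
  span YZ: point load 170 at a = 5.4: Pab(L + b)/(6LEI) = 771.1/EI
  span YZ: point load 60.2 at a = 6: Pab(L + b)/(6LEI) = 240.8/EI
  relative rotation θ_0 = (195.4 + 1012)/EI = 1207/EI
A unit hogging moment at Y produces rotation L₁/(3EI) + L₂/(3EI) = 5/EI.
Slope continuity at Y: θ_0 = M_Y·5/EI, so M_Y = 1207/5 = 241.5 kN·m (hogging).

M_Y = 241.5 kN·m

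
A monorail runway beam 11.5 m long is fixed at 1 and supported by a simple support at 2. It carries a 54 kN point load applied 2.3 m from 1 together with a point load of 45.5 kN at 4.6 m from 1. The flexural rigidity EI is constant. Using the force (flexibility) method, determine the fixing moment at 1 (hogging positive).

Release the roller at 2. Primary structure: cantilever fixed at 1.
Free-end deflection of the primary structure under the applied loading (downward +):
  point load 54 at a = 2.3: Pa²(3L − a)/(6EI) = 1533/EI
  point load 45.5 at a = 4.6: Pa²(3L − a)/(6EI) = 4798/EI
  δ_0 = 6331/EI
Flexibility coefficient — unit upward force at 2: δ_{22} = L³/(3EI) = 507/EI.
Compatibility at 2: δ_0 − R_2·δ_{22} = 0, so R_2 = 6331/507 = 12.49 kN.
Moment equilibrium about 1: M_1 = Σ(load moments about 1) − R_2·L = 333.5 − 12.49×11.5 = 189.9 kN·m.

M_1 = 189.9 kN·m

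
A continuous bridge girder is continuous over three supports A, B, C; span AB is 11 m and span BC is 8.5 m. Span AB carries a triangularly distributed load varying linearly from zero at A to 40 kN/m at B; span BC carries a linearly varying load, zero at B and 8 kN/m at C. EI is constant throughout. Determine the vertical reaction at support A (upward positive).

R_A = 55.45 kN

Insert a hinge at B; M_B is the redundant, and each span becomes simply supported.
Rotations at B on the released spans (each span's end-slope, ×1/EI):
  span AB: triangular load, peak 40: w₀L³/(45EI) = 1183/EI
  span BC: triangular load, peak 8: 7w₀L³/(360EI) = 95.53/EI
  relative rotation θ_0 = (1183 + 95.53)/EI = 1279/EI
A unit hogging moment at B produces rotation L₁/(3EI) + L₂/(3EI) = 6.5/EI.
Slope continuity at B: θ_0 = M_B·6.5/EI, so M_B = 1279/6.5 = 196.7 kN·m (hogging).
Span AB, ΣM about A with M_B applied at B: R_B^{AB}·11 = 1613 + 196.7, so R_B^{AB} = 164.5 kN and R_A = 220 − 164.5 = 55.45 kN.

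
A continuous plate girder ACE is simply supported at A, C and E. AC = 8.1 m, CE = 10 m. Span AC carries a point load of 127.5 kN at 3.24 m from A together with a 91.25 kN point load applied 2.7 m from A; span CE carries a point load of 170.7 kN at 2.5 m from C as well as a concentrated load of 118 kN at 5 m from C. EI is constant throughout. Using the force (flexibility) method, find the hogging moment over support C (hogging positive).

M_C = 403.6 kN·m

Release continuity at C by inserting a hinge; the redundant is the internal moment M_C. The primary structure is two simply-supported spans AC and CE.
Discontinuity in slope at C on the released structure — sum the simple-span end rotations:
  span AC: point load 127.5 at a = 3.24: Pab(L + a)/(6LEI) = 468.5/EI
  span AC: point load 91.25 at a = 2.7: Pab(L + a)/(6LEI) = 295.6/EI
  span CE: point load 170.7 at a = 2.5: Pab(L + b)/(6LEI) = 933.5/EI
  span CE: point load 118 at a = 5: Pab(L + b)/(6LEI) = 737.5/EI
  relative rotation θ_0 = (764.1 + 1671)/EI = 2435/EI
A unit hogging moment at C produces rotation L₁/(3EI) + L₂/(3EI) = 6.033/EI.
Compatibility: M_C·(L₁+L₂)/(3EI) = θ_0, giving M_C = 403.6 kN·m (hogging).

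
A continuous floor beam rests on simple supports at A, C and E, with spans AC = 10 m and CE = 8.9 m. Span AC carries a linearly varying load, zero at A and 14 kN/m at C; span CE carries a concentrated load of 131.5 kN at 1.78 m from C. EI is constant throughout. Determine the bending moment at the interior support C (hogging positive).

Release continuity at C by inserting a hinge; the redundant is the internal moment M_C. The primary structure is two simply-supported spans AC and CE.
Rotations at C on the released spans (each span's end-slope, ×1/EI):
  span AC: triangular load, peak 14: w₀L³/(45EI) = 311.1/EI
  span CE: point load 131.5 at a = 1.78: Pab(L + b)/(6LEI) = 500/EI
  relative rotation θ_0 = (311.1 + 500)/EI = 811.1/EI
A unit hogging moment at C produces rotation L₁/(3EI) + L₂/(3EI) = 6.3/EI.
Slope continuity at C: θ_0 = M_C·6.3/EI, so M_C = 811.1/6.3 = 128.7 kN·m (hogging).

M_C = 128.7 kN·m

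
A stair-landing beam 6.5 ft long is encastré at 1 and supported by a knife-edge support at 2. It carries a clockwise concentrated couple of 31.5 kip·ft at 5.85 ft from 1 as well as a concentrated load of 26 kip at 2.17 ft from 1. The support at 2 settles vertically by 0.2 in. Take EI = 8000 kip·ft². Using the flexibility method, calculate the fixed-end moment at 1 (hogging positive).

M_1 = 25.5 kip·ft

Remove the prop at 2; the released (primary) structure is a cantilever built in at 1.
Downward deflection at the released point 2 due to the loads:
  clockwise couple 31.5 at a = 5.85: M₀a(2L − a)/(2EI) = 658.8/EI
  point load 26 at a = 2.17: Pa²(3L − a)/(6EI) = 353.6/EI
  δ_0 = 1012/EI
Tip deflection under a unit load at 2: L³/(3EI) = 91.54/EI.
With EI = 8000 kip·ft²: δ_0 = 0.12655 ft and δ_{22} = 0.011443 ft/kip.
Compatibility — the beam at 2 must follow the support down by 0.01667 ft: δ_0 − R_2·δ_{22} = 0.01667, so R_2 = (0.12655 − 0.01667)/0.011443 = 9.603 kip.
Moment equilibrium about 1: M_1 = Σ(load moments about 1) − R_2·L = 87.92 − 9.603×6.5 = 25.5 kip·ft.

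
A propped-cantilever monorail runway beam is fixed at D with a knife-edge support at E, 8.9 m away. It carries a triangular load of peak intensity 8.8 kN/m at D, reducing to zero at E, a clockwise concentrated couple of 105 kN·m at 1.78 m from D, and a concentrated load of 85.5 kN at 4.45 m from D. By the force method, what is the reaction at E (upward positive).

R_E = 40.92 kN

Take the reaction at E as the redundant and release it; the primary structure is a cantilever fixed at D.
Primary-structure tip deflection at E by superposition:
  triangular load, peak 8.8 at the fixed end: w₀L⁴/(30EI) = 1840/EI
  clockwise couple 105 at a = 1.78: M₀a(2L − a)/(2EI) = 1497/EI
  point load 85.5 at a = 4.45: Pa²(3L − a)/(6EI) = 6279/EI
  δ_0 = 9616/EI
Tip deflection under a unit load at E: L³/(3EI) = 235/EI.
Compatibility at E: δ_0 − R_E·δ_{EE} = 0, so R_E = 9616/235 = 40.92 kN.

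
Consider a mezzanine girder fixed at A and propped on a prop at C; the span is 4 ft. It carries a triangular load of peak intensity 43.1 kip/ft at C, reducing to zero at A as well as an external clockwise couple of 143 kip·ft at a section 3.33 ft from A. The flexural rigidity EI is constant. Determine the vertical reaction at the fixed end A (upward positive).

R_A = -13.33 kip

Choose R_C as the redundant. The primary structure is the cantilever fixed at A.
Downward deflection at the released point C due to the loads:
  triangular load, peak 43.1 at the free end: 11w₀L⁴/(120EI) = 1011/EI
  clockwise couple 143 at a = 3.33: M₀a(2L − a)/(2EI) = 1112/EI
  δ_0 = 2123/EI
Tip deflection under a unit load at C: L³/(3EI) = 21.33/EI.
The prop prevents deflection at C: R_C = δ_0/δ_{CC} = 2123/21.33 = 99.53 kip.
Vertical equilibrium: R_A = ΣP − R_C = 86.2 − 99.53 = -13.33 kip.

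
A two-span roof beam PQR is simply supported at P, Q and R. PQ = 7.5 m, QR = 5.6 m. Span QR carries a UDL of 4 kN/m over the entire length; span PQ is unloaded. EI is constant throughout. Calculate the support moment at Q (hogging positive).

M_Q = 6.703 kN·m

Insert a hinge at Q; M_Q is the redundant, and each span becomes simply supported.
Rotations at Q on the released spans (each span's end-slope, ×1/EI):
  span QR: UDL 4: wL³/(24EI) = 29.27/EI
  relative rotation θ_0 = (0 + 29.27)/EI = 29.27/EI
A unit hogging moment at Q produces rotation L₁/(3EI) + L₂/(3EI) = 4.367/EI.
Compatibility: M_Q·(L₁+L₂)/(3EI) = θ_0, giving M_Q = 6.703 kN·m (hogging).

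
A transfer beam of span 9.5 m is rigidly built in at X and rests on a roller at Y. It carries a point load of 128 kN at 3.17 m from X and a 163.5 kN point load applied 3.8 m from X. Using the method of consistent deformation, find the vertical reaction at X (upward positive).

R_X = 238.5 kN

Take the reaction at Y as the redundant and release it; the primary structure is a cantilever fixed at X.
Downward deflection at the released point Y due to the loads:
  point load 128 at a = 3.17: Pa²(3L − a)/(6EI) = 5430/EI
  point load 163.5 at a = 3.8: Pa²(3L − a)/(6EI) = 9719/EI
  δ_0 = 15149/EI
Flexibility coefficient — unit upward force at Y: δ_{YY} = L³/(3EI) = 285.8/EI.
The prop prevents deflection at Y: R_Y = δ_0/δ_{YY} = 15149/285.8 = 53.01 kN.
Vertical equilibrium: R_X = ΣP − R_Y = 291.5 − 53.01 = 238.5 kN.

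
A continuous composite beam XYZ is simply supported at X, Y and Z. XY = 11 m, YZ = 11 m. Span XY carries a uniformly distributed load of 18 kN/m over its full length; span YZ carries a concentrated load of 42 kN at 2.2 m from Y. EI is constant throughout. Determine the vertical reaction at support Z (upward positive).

Take M_Y as the redundant. Released structure: two simple spans XY and YZ with a hinge at Y.
Discontinuity in slope at Y on the released structure — sum the simple-span end rotations:
  span XY: UDL 18: wL³/(24EI) = 998.2/EI
  span YZ: point load 42 at a = 2.2: Pab(L + b)/(6LEI) = 243.9/EI
  relative rotation θ_0 = (998.2 + 243.9)/EI = 1242/EI
A unit hogging moment at Y produces rotation L₁/(3EI) + L₂/(3EI) = 7.333/EI.
Slope continuity at Y: θ_0 = M_Y·7.333/EI, so M_Y = 1242/7.333 = 169.4 kN·m (hogging).
Span YZ, ΣM about Z: R_Y^{YZ}·11 = 369.6 + 169.4, so R_Y^{YZ} = 49 kN and R_Z = 42 − 49 = -6.999 kN.

R_Z = -6.999 kN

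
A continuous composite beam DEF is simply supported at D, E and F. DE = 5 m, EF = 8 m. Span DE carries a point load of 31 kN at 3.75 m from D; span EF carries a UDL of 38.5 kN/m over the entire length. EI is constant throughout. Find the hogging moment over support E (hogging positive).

M_E = 199.3 kN·m

Insert a hinge at E; M_E is the redundant, and each span becomes simply supported.
Discontinuity in slope at E on the released structure — sum the simple-span end rotations:
  span DE: point load 31 at a = 3.75: Pab(L + a)/(6LEI) = 42.38/EI
  span EF: UDL 38.5: wL³/(24EI) = 821.3/EI
  relative rotation θ_0 = (42.38 + 821.3)/EI = 863.7/EI
A unit hogging moment at E produces rotation L₁/(3EI) + L₂/(3EI) = 4.333/EI.
Slope continuity at E: θ_0 = M_E·4.333/EI, so M_E = 863.7/4.333 = 199.3 kN·m (hogging).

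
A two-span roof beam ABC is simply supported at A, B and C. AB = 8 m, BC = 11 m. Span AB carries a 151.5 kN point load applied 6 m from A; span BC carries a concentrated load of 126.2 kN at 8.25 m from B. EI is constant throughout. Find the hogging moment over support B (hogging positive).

Release continuity at B by inserting a hinge; the redundant is the internal moment M_B. The primary structure is two simply-supported spans AB and BC.
Rotations at B on the released spans (each span's end-slope, ×1/EI):
  span AB: point load 151.5 at a = 6: Pab(L + a)/(6LEI) = 530.2/EI
  span BC: point load 126.2 at a = 8.25: Pab(L + b)/(6LEI) = 596.5/EI
  relative rotation θ_0 = (530.2 + 596.5)/EI = 1127/EI
A unit hogging moment at B produces rotation L₁/(3EI) + L₂/(3EI) = 6.333/EI.
Slope continuity at B: θ_0 = M_B·6.333/EI, so M_B = 1127/6.333 = 177.9 kN·m (hogging).

M_B = 177.9 kN·m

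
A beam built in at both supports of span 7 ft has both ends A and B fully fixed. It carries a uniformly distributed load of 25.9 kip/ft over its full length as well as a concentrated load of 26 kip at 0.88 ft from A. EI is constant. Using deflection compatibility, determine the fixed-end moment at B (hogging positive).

M_B = 108.3 kip·ft

Take the two fixed-end moments M_A, M_B as redundants; the released structure is the simple span AB.
Simple-span end rotations at A and B under the given loads:
  at A: UDL 25.9: wL³/(24EI) = 370.2/EI
  at B: UDL 25.9: wL³/(24EI) = 370.2/EI
  at A: point load 26 at a = 0.88: Pab(L + b)/(6LEI) = 43.74/EI
  at B: point load 26 at a = 0.88: Pab(L + a)/(6LEI) = 26.27/EI
  θ_A0 = 413.9/EI,  θ_B0 = 396.4/EI
Flexibility coefficients: a unit moment at one end gives L/(3EI) there and L/(6EI) at the far end, so f₁₁ = f₂₂ = 2.333/EI and f₁₂ = f₂₁ = 1.167/EI.
Compatibility — zero rotation at each built-in end:
  2.333 M_A + 1.167 M_B = 413.9
  1.167 M_A + 2.333 M_B = 396.4
Solving the pair gives M_A = 123.2 kip·ft and M_B = 108.3 kip·ft (hogging).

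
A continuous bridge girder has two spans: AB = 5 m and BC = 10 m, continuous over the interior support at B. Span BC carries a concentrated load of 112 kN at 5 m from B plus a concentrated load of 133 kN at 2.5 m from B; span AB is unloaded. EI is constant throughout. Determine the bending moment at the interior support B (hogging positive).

Release continuity at B by inserting a hinge; the redundant is the internal moment M_B. The primary structure is two simply-supported spans AB and BC.
Discontinuity in slope at B on the released structure — sum the simple-span end rotations:
  span BC: point load 112 at a = 5: Pab(L + b)/(6LEI) = 700/EI
  span BC: point load 133 at a = 2.5: Pab(L + b)/(6LEI) = 727.3/EI
  relative rotation θ_0 = (0 + 1427)/EI = 1427/EI
A unit hogging moment at B produces rotation L₁/(3EI) + L₂/(3EI) = 5/EI.
Slope continuity at B: θ_0 = M_B·5/EI, so M_B = 1427/5 = 285.5 kN·m (hogging).

M_B = 285.5 kN·m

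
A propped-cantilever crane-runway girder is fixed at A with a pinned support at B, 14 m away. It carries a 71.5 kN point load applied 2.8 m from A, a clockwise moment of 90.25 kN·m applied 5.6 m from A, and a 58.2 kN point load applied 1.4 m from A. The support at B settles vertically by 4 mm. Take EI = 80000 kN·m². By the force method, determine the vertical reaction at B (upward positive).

R_B = 10.69 kN

Remove the prop at B; the released (primary) structure is a cantilever built in at A.
Primary-structure tip deflection at B by superposition:
  point load 71.5 at a = 2.8: Pa²(3L − a)/(6EI) = 3662/EI
  clockwise couple 90.25 at a = 5.6: M₀a(2L − a)/(2EI) = 5660/EI
  point load 58.2 at a = 1.4: Pa²(3L − a)/(6EI) = 771.9/EI
  δ_0 = 10095/EI
Flexibility coefficient — unit upward force at B: δ_{BB} = L³/(3EI) = 914.7/EI.
With EI = 80000 kN·m²: δ_0 = 0.12618 m and δ_{BB} = 0.011433 m/kN.
Compatibility — the beam at B must follow the support down by 0.004 m: δ_0 − R_B·δ_{BB} = 0.004, so R_B = (0.12618 − 0.004)/0.011433 = 10.69 kN.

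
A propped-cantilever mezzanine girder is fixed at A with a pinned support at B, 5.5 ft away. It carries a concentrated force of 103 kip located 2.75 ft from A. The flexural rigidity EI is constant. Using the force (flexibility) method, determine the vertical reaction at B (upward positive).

Choose R_B as the redundant. The primary structure is the cantilever fixed at A.
Primary-structure tip deflection at B by superposition:
  point load 103 at a = 2.75: Pa²(3L − a)/(6EI) = 1785/EI
Flexibility coefficient — unit upward force at B: δ_{BB} = L³/(3EI) = 55.46/EI.
The prop prevents deflection at B: R_B = δ_0/δ_{BB} = 1785/55.46 = 32.19 kip.

R_B = 32.19 kip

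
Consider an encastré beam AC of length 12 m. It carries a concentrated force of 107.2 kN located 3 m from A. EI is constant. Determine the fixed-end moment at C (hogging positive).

Take the two fixed-end moments M_A, M_C as redundants; the released structure is the simple span AC.
End rotations of the released simple span under the applied load (×1/EI):
  at A: point load 107.2 at a = 3: Pab(L + b)/(6LEI) = 844.2/EI
  at C: point load 107.2 at a = 3: Pab(L + a)/(6LEI) = 603/EI
  θ_A0 = 844.2/EI,  θ_C0 = 603/EI
Flexibility coefficients: a unit moment at one end gives L/(3EI) there and L/(6EI) at the far end, so f₁₁ = f₂₂ = 4/EI and f₁₂ = f₂₁ = 2/EI.
Compatibility — zero rotation at each built-in end:
  4 M_A + 2 M_C = 844.2
  2 M_A + 4 M_C = 603
Solving the pair gives M_A = 180.9 kN·m and M_C = 60.3 kN·m (hogging).

M_C = 60.3 kN·m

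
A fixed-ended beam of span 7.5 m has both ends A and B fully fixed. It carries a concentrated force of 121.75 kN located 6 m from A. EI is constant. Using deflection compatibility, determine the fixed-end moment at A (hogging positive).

M_A = 29.22 kN·m

Release both end moments; the primary structure is a simply-supported span AB with redundants M_A and M_B.
Simple-span end rotations at A and B under the given loads:
  at A: point load 121.75 at a = 6: Pab(L + b)/(6LEI) = 219.2/EI
  at B: point load 121.75 at a = 6: Pab(L + a)/(6LEI) = 328.7/EI
  θ_A0 = 219.2/EI,  θ_B0 = 328.7/EI
Flexibility coefficients: a unit moment at one end gives L/(3EI) there and L/(6EI) at the far end, so f₁₁ = f₂₂ = 2.5/EI and f₁₂ = f₂₁ = 1.25/EI.
Compatibility — zero rotation at each built-in end:
  2.5 M_A + 1.25 M_B = 219.2
  1.25 M_A + 2.5 M_B = 328.7
Solving the pair gives M_A = 29.22 kN·m and M_B = 116.9 kN·m (hogging).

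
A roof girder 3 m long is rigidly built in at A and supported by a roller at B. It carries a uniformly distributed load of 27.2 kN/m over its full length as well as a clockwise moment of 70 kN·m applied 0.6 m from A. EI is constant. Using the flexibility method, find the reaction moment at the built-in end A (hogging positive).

M_A = 62.8 kN·m

Release the roller at B. Primary structure: cantilever fixed at A.
Primary-structure tip deflection at B by superposition:
  UDL 27.2: wL⁴/(8EI) = 275.4/EI
  clockwise couple 70 at a = 0.6: M₀a(2L − a)/(2EI) = 113.4/EI
  δ_0 = 388.8/EI
Tip deflection under a unit load at B: L³/(3EI) = 9/EI.
Compatibility at B: δ_0 − R_B·δ_{BB} = 0, so R_B = 388.8/9 = 43.2 kN.
Moment equilibrium about A: M_A = Σ(load moments about A) − R_B·L = 192.4 − 43.2×3 = 62.8 kN·m.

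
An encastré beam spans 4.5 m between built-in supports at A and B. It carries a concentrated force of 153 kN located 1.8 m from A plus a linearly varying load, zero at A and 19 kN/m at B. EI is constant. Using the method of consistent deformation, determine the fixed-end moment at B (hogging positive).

M_B = 85.33 kN·m

Take the two fixed-end moments M_A, M_B as redundants; the released structure is the simple span AB.
Simple-span end rotations at A and B under the given loads:
  at A: point load 153 at a = 1.8: Pab(L + b)/(6LEI) = 198.3/EI
  at B: point load 153 at a = 1.8: Pab(L + a)/(6LEI) = 173.5/EI
  at A: triangular load, peak 19: 7w₀L³/(360EI) = 33.67/EI
  at B: triangular load, peak 19: w₀L³/(45EI) = 38.48/EI
  θ_A0 = 232/EI,  θ_B0 = 212/EI
Flexibility coefficients: a unit moment at one end gives L/(3EI) there and L/(6EI) at the far end, so f₁₁ = f₂₂ = 1.5/EI and f₁₂ = f₂₁ = 0.75/EI.
Compatibility — zero rotation at each built-in end:
  1.5 M_A + 0.75 M_B = 232
  0.75 M_A + 1.5 M_B = 212
Solving the pair gives M_A = 112 kN·m and M_B = 85.33 kN·m (hogging).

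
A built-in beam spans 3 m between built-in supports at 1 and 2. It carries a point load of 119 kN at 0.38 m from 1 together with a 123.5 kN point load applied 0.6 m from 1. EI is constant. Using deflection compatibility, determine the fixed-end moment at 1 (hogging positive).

M_1 = 81.91 kN·m

Take the two fixed-end moments M_1, M_2 as redundants; the released structure is the simple span 12.
On the primary (simply-supported) span, the end slopes from the loading are:
  at 1: point load 119 at a = 0.38: Pab(L + b)/(6LEI) = 36.99/EI
  at 2: point load 119 at a = 0.38: Pab(L + a)/(6LEI) = 22.25/EI
  at 1: point load 123.5 at a = 0.6: Pab(L + b)/(6LEI) = 53.35/EI
  at 2: point load 123.5 at a = 0.6: Pab(L + a)/(6LEI) = 35.57/EI
  θ_10 = 90.34/EI,  θ_20 = 57.82/EI
Flexibility coefficients: a unit moment at one end gives L/(3EI) there and L/(6EI) at the far end, so f₁₁ = f₂₂ = 1/EI and f₁₂ = f₂₁ = 0.5/EI.
Compatibility — zero rotation at each built-in end:
  1 M_1 + 0.5 M_2 = 90.34
  0.5 M_1 + 1 M_2 = 57.82
Solving the pair gives M_1 = 81.91 kN·m and M_2 = 16.86 kN·m (hogging).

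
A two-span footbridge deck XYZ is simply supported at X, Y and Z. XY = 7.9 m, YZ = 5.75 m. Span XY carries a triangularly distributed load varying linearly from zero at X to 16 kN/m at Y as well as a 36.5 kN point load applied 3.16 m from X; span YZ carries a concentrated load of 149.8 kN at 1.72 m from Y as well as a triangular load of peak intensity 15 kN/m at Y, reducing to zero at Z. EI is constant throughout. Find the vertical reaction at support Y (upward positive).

Insert a hinge at Y; M_Y is the redundant, and each span becomes simply supported.
End slopes at the hinge Y, treating each span as simply supported:
  span XY: triangular load, peak 16: w₀L³/(45EI) = 175.3/EI
  span XY: point load 36.5 at a = 3.16: Pab(L + a)/(6LEI) = 127.6/EI
  span YZ: point load 149.8 at a = 1.72: Pab(L + b)/(6LEI) = 294.4/EI
  span YZ: triangular load, peak 15: w₀L³/(45EI) = 63.37/EI
  relative rotation θ_0 = (302.9 + 357.7)/EI = 660.6/EI
A unit hogging moment at Y produces rotation L₁/(3EI) + L₂/(3EI) = 4.55/EI.
Compatibility: M_Y·(L₁+L₂)/(3EI) = θ_0, giving M_Y = 145.2 kN·m (hogging).
Span XY, ΣM about X with M_Y applied at Y: R_Y^{XY}·7.9 = 448.2 + 145.2, so R_Y^{XY} = 75.11 kN and R_X = 99.7 − 75.11 = 24.59 kN.
Span YZ, ΣM about Z: R_Y^{YZ}·5.75 = 769 + 145.2, so R_Y^{YZ} = 159 kN and R_Z = 192.9 − 159 = 33.94 kN.
R_Y = 75.11 + 159 = 234.1 kN.

R_Y = 234.1 kN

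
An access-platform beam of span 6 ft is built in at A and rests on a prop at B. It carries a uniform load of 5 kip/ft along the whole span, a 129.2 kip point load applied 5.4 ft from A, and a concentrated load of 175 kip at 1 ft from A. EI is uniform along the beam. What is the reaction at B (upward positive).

Choose R_B as the redundant. The primary structure is the cantilever fixed at A.
Free-end deflection of the primary structure under the applied loading (downward +):
  UDL 5: wL⁴/(8EI) = 810/EI
  point load 129.2 at a = 5.4: Pa²(3L − a)/(6EI) = 7912/EI
  point load 175 at a = 1: Pa²(3L − a)/(6EI) = 495.8/EI
  δ_0 = 9218/EI
Flexibility coefficient — unit upward force at B: δ_{BB} = L³/(3EI) = 72/EI.
Compatibility at B: δ_0 − R_B·δ_{BB} = 0, so R_B = 9218/72 = 128 kip.

R_B = 128 kip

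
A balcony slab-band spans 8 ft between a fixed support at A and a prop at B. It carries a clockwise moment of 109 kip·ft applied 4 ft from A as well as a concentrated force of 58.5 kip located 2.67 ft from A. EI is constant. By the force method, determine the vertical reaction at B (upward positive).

R_B = 24.02 kip

Choose R_B as the redundant. The primary structure is the cantilever fixed at A.
Downward deflection at the released point B due to the loads:
  clockwise couple 109 at a = 4: M₀a(2L − a)/(2EI) = 2616/EI
  point load 58.5 at a = 2.67: Pa²(3L − a)/(6EI) = 1483/EI
  δ_0 = 4099/EI
Flexibility coefficient — unit upward force at B: δ_{BB} = L³/(3EI) = 170.7/EI.
Compatibility at B: δ_0 − R_B·δ_{BB} = 0, so R_B = 4099/170.7 = 24.02 kip.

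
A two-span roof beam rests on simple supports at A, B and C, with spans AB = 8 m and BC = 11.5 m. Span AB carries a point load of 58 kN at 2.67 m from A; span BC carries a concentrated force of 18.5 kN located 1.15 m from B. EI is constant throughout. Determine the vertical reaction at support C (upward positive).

R_C = -1.537 kN

Release continuity at B by inserting a hinge; the redundant is the internal moment M_B. The primary structure is two simply-supported spans AB and BC.
End slopes at the hinge B, treating each span as simply supported:
  span AB: point load 58 at a = 2.67: Pab(L + a)/(6LEI) = 183.5/EI
  span BC: point load 18.5 at a = 1.15: Pab(L + b)/(6LEI) = 69.73/EI
  relative rotation θ_0 = (183.5 + 69.73)/EI = 253.2/EI
A unit hogging moment at B produces rotation L₁/(3EI) + L₂/(3EI) = 6.5/EI.
Compatibility: M_B·(L₁+L₂)/(3EI) = θ_0, giving M_B = 38.96 kN·m (hogging).
Span BC, ΣM about C: R_B^{BC}·11.5 = 191.5 + 38.96, so R_B^{BC} = 20.04 kN and R_C = 18.5 − 20.04 = -1.537 kN.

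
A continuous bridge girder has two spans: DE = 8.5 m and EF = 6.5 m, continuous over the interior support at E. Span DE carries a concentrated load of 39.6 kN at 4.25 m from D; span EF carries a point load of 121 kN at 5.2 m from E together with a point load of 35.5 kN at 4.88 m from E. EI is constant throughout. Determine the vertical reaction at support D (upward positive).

R_D = 10.37 kN

Insert a hinge at E; M_E is the redundant, and each span becomes simply supported.
End slopes at the hinge E, treating each span as simply supported:
  span DE: point load 39.6 at a = 4.25: Pab(L + a)/(6LEI) = 178.8/EI
  span EF: point load 121 at a = 5.2: Pab(L + b)/(6LEI) = 163.6/EI
  span EF: point load 35.5 at a = 4.88: Pab(L + b)/(6LEI) = 58.43/EI
  relative rotation θ_0 = (178.8 + 222)/EI = 400.8/EI
A unit hogging moment at E produces rotation L₁/(3EI) + L₂/(3EI) = 5/EI.
Slope continuity at E: θ_0 = M_E·5/EI, so M_E = 400.8/5 = 80.17 kN·m (hogging).
Span DE, ΣM about D with M_E applied at E: R_E^{DE}·8.5 = 168.3 + 80.17, so R_E^{DE} = 29.23 kN and R_D = 39.6 − 29.23 = 10.37 kN.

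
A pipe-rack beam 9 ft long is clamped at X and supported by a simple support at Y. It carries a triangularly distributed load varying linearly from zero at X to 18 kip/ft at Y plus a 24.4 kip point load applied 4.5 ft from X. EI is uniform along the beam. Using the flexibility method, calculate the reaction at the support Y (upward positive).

Choose R_Y as the redundant. The primary structure is the cantilever fixed at X.
Downward deflection at the released point Y due to the loads:
  triangular load, peak 18 at the free end: 11w₀L⁴/(120EI) = 10826/EI
  point load 24.4 at a = 4.5: Pa²(3L − a)/(6EI) = 1853/EI
  δ_0 = 12679/EI
Flexibility coefficient — unit upward force at Y: δ_{YY} = L³/(3EI) = 243/EI.
Compatibility at Y: δ_0 − R_Y·δ_{YY} = 0, so R_Y = 12679/243 = 52.17 kip.

R_Y = 52.17 kip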